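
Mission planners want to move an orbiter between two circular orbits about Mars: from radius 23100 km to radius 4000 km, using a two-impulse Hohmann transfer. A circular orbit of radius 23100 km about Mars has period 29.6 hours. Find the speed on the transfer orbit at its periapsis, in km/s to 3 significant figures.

v = 4.27 km/s

From Kepler's third law T² = 4π²r³/μ at r = 23100 km, T = 29.6 hours = 29.6 × 3600 s = 1.0656×10^5 s: μ = 4π²r³/T² = 42855.6 km³/s².
Transfer-ellipse semi-major axis a_t = (r₁ + r₂)/2 = (23100 + 4000)/2 = 13550 km.
The periapsis of the transfer ellipse is at r = 4000 km.
Applying v² = μ(2/r − 1/a_t): v = 4.274 km/s.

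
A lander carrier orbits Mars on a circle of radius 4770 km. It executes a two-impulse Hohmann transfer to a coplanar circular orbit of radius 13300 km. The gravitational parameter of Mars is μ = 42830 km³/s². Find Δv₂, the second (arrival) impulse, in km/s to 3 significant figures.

Transfer-ellipse semi-major axis a_t = (r₁ + r₂)/2 = (4770 + 13300)/2 = 9035 km.
Circular speed at r = 13300 km: v_c = √(μ/r) = 1.7945 km/s.
Transfer-orbit speed at the same r (vis-viva, a = a_t): v_t = √[μ(2/r − 1/a_t)] = 1.3039 km/s.
Δv₂ = |v_t − v_c| = |1.3039 − 1.7945| = 0.4906 km/s.

Δv₂ = 0.491 km/s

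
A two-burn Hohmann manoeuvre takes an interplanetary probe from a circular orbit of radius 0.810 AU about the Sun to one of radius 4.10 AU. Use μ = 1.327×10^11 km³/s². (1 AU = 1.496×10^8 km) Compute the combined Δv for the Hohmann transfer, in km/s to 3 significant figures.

In km: r₁ = 0.810 × 1.496×10^8 = 1.21176×10^8 km; r₂ = 4.10 × 1.496×10^8 = 6.1336×10^8 km.
Semi-major axis of the transfer orbit: a_t = (1.21176×10^8 + 6.1336×10^8)/2 = 3.67268×10^8 km.
Circular speed at r₁: v₁ = √(μ/r₁) = √(1.327×10^11/1.21176×10^8) = 33.092 km/s.
On the transfer ellipse at r₁, vis-viva equation gives v_p = √[μ(2/r₁ − 1/a_t)] = 42.765 km/s.
First burn Δv₁ = |v_p − v₁| = 9.673 km/s.
At r₂, v₂ = √(μ/r₂) = 14.709 km/s.
Transfer-orbit speed at r₂: v_a = √[μ(2/r₂ − 1/a_t)] = 8.4488 km/s.
Second burn Δv₂ = |v₂ − v_a| = 6.260 km/s.
Total Δv = Δv₁ + Δv₂ = 15.93 km/s.

Δv = 15.9 km/s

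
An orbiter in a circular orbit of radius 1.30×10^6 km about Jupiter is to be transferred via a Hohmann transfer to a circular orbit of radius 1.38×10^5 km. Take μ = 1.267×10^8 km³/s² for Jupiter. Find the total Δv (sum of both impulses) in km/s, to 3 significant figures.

Semi-major axis of the transfer orbit: a_t = (1.300×10^6 + 1.380×10^5)/2 = 7.190×10^5 km.
Circular speed at r₁: v₁ = √(μ/r₁) = √(1.267×10^8/1.300×10^6) = 9.872 km/s.
On the transfer ellipse at r₁, v² = μ(2/r − 1/a) gives v_a = √[μ(2/r₁ − 1/a_t)] = 4.325 km/s.
First burn Δv₁ = |v_a − v₁| = 5.547 km/s.
Circular speed at r₂: v₂ = √(μ/r₂) = 30.30 km/s.
Transfer-orbit speed at r₂: v_p = √[μ(2/r₂ − 1/a_t)] = 40.74 km/s.
Second burn Δv₂ = |v₂ − v_p| = 10.44 km/s.
Δv = Δv₁ + Δv₂ = 5.547 + 10.44 = 15.99 km/s.

Δv = 16.0 km/s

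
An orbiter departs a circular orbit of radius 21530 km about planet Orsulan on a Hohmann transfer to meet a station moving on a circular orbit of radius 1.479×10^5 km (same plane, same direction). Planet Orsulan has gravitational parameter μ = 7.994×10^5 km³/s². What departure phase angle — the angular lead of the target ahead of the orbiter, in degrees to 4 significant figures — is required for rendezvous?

φ = 102.0°

Semi-major axis of the transfer orbit: a_t = (21530 + 1.479×10^5)/2 = 84715 km.
The half-period of the transfer ellipse is t = π√(a_t³/μ) = 86638 s.
The target's mean motion on its circular orbit is ω₂ = √(μ/r₂³) = 1.5719×10^-5 rad/s.
Angle swept by the target during transfer: ω₂·t = 1.3619 rad = 78.03°.
The orbiter traverses 180° on the transfer ellipse, so the target must lead by 180° − 78.03° = 102.0°.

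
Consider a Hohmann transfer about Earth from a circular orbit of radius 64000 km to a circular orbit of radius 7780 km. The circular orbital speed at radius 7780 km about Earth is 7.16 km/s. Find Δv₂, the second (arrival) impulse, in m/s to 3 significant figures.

From the circular-orbit relation v² = μ/r at r = 7780 km: μ = v²r = (7.16)² × 7780 = 3.98846×10^5 km³/s².
Transfer-ellipse semi-major axis a_t = (r₁ + r₂)/2 = (64000 + 7780)/2 = 35890 km.
Circular speed at r = 7780 km: v_c = √(μ/r) = 7.160 km/s.
Transfer-orbit speed at the same r (vis-viva, a = a_t): v_t = √[μ(2/r − 1/a_t)] = 9.561 km/s.
Δv₂ = |v_t − v_c| = |9.561 − 7.160| = 2.401 km/s.

Δv₂ = 2400 m/s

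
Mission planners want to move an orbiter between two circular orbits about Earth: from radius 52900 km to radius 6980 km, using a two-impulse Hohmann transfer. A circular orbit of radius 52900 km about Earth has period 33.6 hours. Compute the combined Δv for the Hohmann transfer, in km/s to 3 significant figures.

From Kepler's third law T² = 4π²r³/μ at r = 52900 km, T = 33.6 hours = 33.6 × 3600 s = 1.2096×10^5 s: μ = 4π²r³/T² = 3.99432×10^5 km³/s².
The Hohmann ellipse has a_t = (r₁ + r₂)/2 = 29940 km.
At r₁ the circular-orbit speed is v₁ = √(μ/r₁) = 2.748 km/s.
Transfer-orbit speed at r₁ (v² = μ(2/r − 1/a)): v_a = √[μ(2/r₁ − 1/a_t)] = 1.327 km/s.
First burn Δv₁ = |v_a − v₁| = 1.421 km/s.
Circular speed at r₂: v₂ = √(μ/r₂) = 7.56474 km/s.
Transfer-orbit speed at r₂: v_p = √[μ(2/r₂ − 1/a_t)] = 10.0553 km/s.
Second burn Δv₂ = |v₂ − v_p| = 2.491 km/s.
Total Δv = Δv₁ + Δv₂ = 3.912 km/s.

Δv = 3.91 km/s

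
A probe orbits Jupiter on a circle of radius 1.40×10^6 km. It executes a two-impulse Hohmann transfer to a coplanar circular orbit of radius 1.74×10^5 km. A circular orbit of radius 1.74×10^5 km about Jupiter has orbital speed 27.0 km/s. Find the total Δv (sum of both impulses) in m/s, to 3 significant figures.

Δv = 14100 m/s

From the circular-orbit relation v² = μ/r at r = 1.74×10^5 km: μ = v²r = (27.0)² × 1.74×10^5 = 1.26846×10^8 km³/s².
Transfer-ellipse semi-major axis a_t = (r₁ + r₂)/2 = (1.400×10^6 + 1.740×10^5)/2 = 7.870×10^5 km.
Circular speed at r₁: v₁ = √(μ/r₁) = √(1.26846×10^8/1.400×10^6) = 9.519 km/s.
On the transfer ellipse at r₁, v² = μ(2/r − 1/a) gives v_a = √[μ(2/r₁ − 1/a_t)] = 4.476 km/s.
First burn Δv₁ = |v_a − v₁| = 5.043 km/s.
At r₂, v₂ = √(μ/r₂) = 27.000 km/s.
Transfer-orbit speed at r₂: v_p = √[μ(2/r₂ − 1/a_t)] = 36.011 km/s.
Second burn Δv₂ = |v₂ − v_p| = 9.011 km/s.
Total Δv = Δv₁ + Δv₂ = 14.05 km/s.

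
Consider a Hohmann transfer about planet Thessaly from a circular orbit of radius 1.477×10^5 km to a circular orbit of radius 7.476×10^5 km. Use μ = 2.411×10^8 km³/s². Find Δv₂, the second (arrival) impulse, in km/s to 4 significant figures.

Transfer-ellipse semi-major axis a_t = (r₁ + r₂)/2 = (1.477×10^5 + 7.476×10^5)/2 = 4.4765×10^5 km.
Circular speed at r = 7.476×10^5 km: v_c = √(μ/r) = 17.958 km/s.
Vis-viva on the transfer ellipse at r = 7.476×10^5 km gives v_t = √[μ(2/r − 1/a_t)] = 10.315 km/s.
Δv₂ = |v_t − v_c| = |10.315 − 17.958| = 7.643 km/s.

Δv₂ = 7.643 km/s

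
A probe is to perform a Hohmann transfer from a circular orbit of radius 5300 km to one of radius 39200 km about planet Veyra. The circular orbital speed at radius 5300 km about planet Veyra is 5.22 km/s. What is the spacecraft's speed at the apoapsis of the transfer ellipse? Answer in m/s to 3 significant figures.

From the circular-orbit relation v² = μ/r at r = 5300 km: μ = v²r = (5.22)² × 5300 = 1.44417×10^5 km³/s².
The Hohmann ellipse has a_t = (r₁ + r₂)/2 = 22250 km.
At apoapsis, r = 39200 km.
Applying v² = μ(2/r − 1/a_t): v = 0.9368 km/s.

v = 937 m/s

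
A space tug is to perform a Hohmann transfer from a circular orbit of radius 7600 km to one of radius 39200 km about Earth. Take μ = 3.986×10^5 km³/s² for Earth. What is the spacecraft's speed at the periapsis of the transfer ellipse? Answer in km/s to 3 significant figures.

Semi-major axis of the transfer orbit: a_t = (7600 + 39200)/2 = 23400 km.
The periapsis of the transfer ellipse is at r = 7600 km.
From the vis-viva equation, v = √[μ(2/r − 1/a_t)] = 9.373 km/s.

v = 9.37 km/s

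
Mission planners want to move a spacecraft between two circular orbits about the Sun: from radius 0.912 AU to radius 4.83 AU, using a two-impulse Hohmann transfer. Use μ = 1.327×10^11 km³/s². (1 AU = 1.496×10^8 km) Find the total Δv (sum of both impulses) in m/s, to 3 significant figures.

Δv = 15200 m/s

In km: r₁ = 0.912 × 1.496×10^8 = 1.364352×10^8 km; r₂ = 4.83 × 1.496×10^8 = 7.22568×10^8 km.
Transfer-ellipse semi-major axis a_t = (r₁ + r₂)/2 = (1.364352×10^8 + 7.22568×10^8)/2 = 4.295016×10^8 km.
At r₁ the circular-orbit speed is v₁ = √(μ/r₁) = 31.187 km/s.
On the transfer ellipse at r₁, v² = μ(2/r − 1/a) gives v_p = √[μ(2/r₁ − 1/a_t)] = 40.451 km/s.
First burn Δv₁ = |v_p − v₁| = 9.264 km/s.
Circular speed at r₂: v₂ = √(μ/r₂) = 13.552 km/s.
Transfer-orbit speed at r₂: v_a = √[μ(2/r₂ − 1/a_t)] = 7.6380 km/s.
Second burn Δv₂ = |v₂ − v_a| = 5.914 km/s.
Total Δv = Δv₁ + Δv₂ = 15.18 km/s.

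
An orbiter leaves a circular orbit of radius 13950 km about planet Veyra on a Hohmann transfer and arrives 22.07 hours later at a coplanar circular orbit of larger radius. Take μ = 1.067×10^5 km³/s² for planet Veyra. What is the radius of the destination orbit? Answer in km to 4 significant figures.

Transfer time t = 22.07 hours = 79452 s, and t = π√(a_t³/μ).
So a_t = (μ t²/π²)^(1/3) = (1.067×10^5 × (79452)² / π²)^(1/3) = 40866 km.
Since a_t = (r₁ + r₂)/2, r₂ = 2a_t − r₁ = 2×40866 − 13950 = 67782 km.

r₂ = 67780 km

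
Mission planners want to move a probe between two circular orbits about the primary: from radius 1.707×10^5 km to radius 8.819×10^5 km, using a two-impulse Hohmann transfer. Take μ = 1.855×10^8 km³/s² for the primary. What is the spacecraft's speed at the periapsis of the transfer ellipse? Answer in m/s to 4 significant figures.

v = 42670 m/s

Transfer-ellipse semi-major axis a_t = (r₁ + r₂)/2 = (1.707×10^5 + 8.819×10^5)/2 = 5.263×10^5 km.
At periapsis, r = 1.707×10^5 km.
Applying v² = μ(2/r − 1/a_t): v = 42.67 km/s.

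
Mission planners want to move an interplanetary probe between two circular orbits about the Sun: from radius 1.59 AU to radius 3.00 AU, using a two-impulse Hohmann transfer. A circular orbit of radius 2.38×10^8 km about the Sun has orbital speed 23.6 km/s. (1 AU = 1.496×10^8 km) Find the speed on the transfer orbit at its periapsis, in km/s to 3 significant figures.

v = 27.0 km/s

From the circular-orbit relation v² = μ/r at r = 2.38×10^8 km: μ = v²r = (23.6)² × 2.38×10^8 = 1.32556×10^11 km³/s².
In km: r₁ = 1.59 × 1.496×10^8 = 2.37864×10^8 km; r₂ = 3.00 × 1.496×10^8 = 4.488×10^8 km.
Transfer-ellipse semi-major axis a_t = (r₁ + r₂)/2 = (2.37864×10^8 + 4.488×10^8)/2 = 3.43332×10^8 km.
The periapsis of the transfer ellipse is at r = 2.37864×10^8 km.
From the vis-viva equation, v = √[μ(2/r − 1/a_t)] = 26.99 km/s.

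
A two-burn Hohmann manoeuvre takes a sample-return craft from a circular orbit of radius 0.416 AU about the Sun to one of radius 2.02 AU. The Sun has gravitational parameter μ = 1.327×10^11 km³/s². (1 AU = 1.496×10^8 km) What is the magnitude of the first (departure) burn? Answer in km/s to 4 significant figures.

In km: r₁ = 0.416 × 1.496×10^8 = 6.22336×10^7 km; r₂ = 2.02 × 1.496×10^8 = 3.02192×10^8 km.
The Hohmann ellipse has a_t = (r₁ + r₂)/2 = 1.822128×10^8 km.
On the circular orbit at r = 6.22336×10^7 km, v_c = √(μ/r) = 46.18 km/s.
Vis-viva on the transfer ellipse at r = 6.22336×10^7 km gives v_t = √[μ(2/r − 1/a_t)] = 59.47 km/s.
Δv₁ = |v_t − v_c| = |59.47 − 46.18| = 13.29 km/s.

Δv₁ = 13.29 km/s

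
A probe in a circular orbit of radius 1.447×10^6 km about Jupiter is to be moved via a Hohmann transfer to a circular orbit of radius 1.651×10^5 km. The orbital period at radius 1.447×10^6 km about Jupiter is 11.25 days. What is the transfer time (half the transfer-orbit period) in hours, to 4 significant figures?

From Kepler's third law T² = 4π²r³/μ at r = 1.447×10^6 km, T = 11.25 days = 11.25 × 86400 s = 9.720×10^5 s: μ = 4π²r³/T² = 1.26600×10^8 km³/s².
The Hohmann ellipse has a_t = (r₁ + r₂)/2 = 8.0605×10^5 km.
By Kepler's third law the transfer-orbit period is T = 2π√(a_t³/μ), so t = T/2 = 2.0206×10^5 s.
Converting: 2.0206×10^5 s ÷ 3600 s/hour = 56.13 hours.

t = 56.13 hours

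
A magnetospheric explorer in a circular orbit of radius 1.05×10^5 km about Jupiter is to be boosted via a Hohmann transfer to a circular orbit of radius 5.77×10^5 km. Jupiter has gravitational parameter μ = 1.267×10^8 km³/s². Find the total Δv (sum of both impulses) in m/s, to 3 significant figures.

Δv = 17000 m/s

The Hohmann ellipse has a_t = (r₁ + r₂)/2 = 3.410×10^5 km.
Circular speed at r₁: v₁ = √(μ/r₁) = √(1.267×10^8/1.050×10^5) = 34.737 km/s.
Transfer-orbit speed at r₁ (vis-viva): v_p = √[μ(2/r₁ − 1/a_t)] = 45.186 km/s.
First burn Δv₁ = |v_p − v₁| = 10.449 km/s.
Circular speed at r₂: v₂ = √(μ/r₂) = 14.8184 km/s.
Transfer-orbit speed at r₂: v_a = √[μ(2/r₂ − 1/a_t)] = 8.22276 km/s.
Second burn Δv₂ = |v₂ − v_a| = 6.5956 km/s.
Total Δv = Δv₁ + Δv₂ = 17.04 km/s.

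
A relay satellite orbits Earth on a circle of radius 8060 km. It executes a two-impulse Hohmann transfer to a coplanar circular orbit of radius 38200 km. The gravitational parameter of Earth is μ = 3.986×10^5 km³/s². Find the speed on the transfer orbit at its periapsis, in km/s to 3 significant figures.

v = 9.04 km/s

The Hohmann ellipse has a_t = (r₁ + r₂)/2 = 23130 km.
The periapsis of the transfer ellipse is at r = 8060 km.
Vis-viva: v = √[μ(2/r − 1/a_t)] = √[3.986×10^5 × (2/8060 − 1/23130)] = 9.037 km/s.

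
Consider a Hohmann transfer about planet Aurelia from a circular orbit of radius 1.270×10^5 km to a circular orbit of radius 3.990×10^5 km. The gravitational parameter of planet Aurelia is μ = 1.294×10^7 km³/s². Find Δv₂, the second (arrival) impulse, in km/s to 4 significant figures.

Semi-major axis of the transfer orbit: a_t = (1.270×10^5 + 3.990×10^5)/2 = 2.630×10^5 km.
Circular speed at r = 3.990×10^5 km: v_c = √(μ/r) = 5.6948 km/s.
Vis-viva on the transfer ellipse at r = 3.990×10^5 km gives v_t = √[μ(2/r − 1/a_t)] = 3.9574 km/s.
Δv₂ = |v_t − v_c| = |3.9574 − 5.6948| = 1.737 km/s.

Δv₂ = 1.737 km/s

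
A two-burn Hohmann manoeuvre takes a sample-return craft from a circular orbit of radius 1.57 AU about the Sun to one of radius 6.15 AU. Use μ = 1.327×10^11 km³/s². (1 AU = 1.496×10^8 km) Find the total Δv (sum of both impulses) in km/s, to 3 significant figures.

In km: r₁ = 1.57 × 1.496×10^8 = 2.34872×10^8 km; r₂ = 6.15 × 1.496×10^8 = 9.2004×10^8 km.
The Hohmann ellipse has a_t = (r₁ + r₂)/2 = 5.77456×10^8 km.
Circular speed at r₁: v₁ = √(μ/r₁) = √(1.327×10^11/2.34872×10^8) = 23.7695 km/s.
Transfer-orbit speed at r₁ (vis-viva): v_p = √[μ(2/r₁ − 1/a_t)] = 30.0029 km/s.
First burn Δv₁ = |v_p − v₁| = 6.233 km/s.
At r₂, v₂ = √(μ/r₂) = 12.0097 km/s.
Transfer-orbit speed at r₂: v_a = √[μ(2/r₂ − 1/a_t)] = 7.65929 km/s.
Second burn Δv₂ = |v₂ − v_a| = 4.350 km/s.
Total Δv = Δv₁ + Δv₂ = 10.58 km/s.

Δv = 10.6 km/s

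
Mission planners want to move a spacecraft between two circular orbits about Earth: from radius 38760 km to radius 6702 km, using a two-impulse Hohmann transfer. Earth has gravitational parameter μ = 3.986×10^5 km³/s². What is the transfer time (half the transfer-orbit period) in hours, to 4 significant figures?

t = 4.737 hours

The Hohmann ellipse has a_t = (r₁ + r₂)/2 = 22731 km.
By Kepler's third law the transfer-orbit period is T = 2π√(a_t³/μ), so t = T/2 = 17053 s.
Converting: 17053 s ÷ 3600 s/hour = 4.737 hours.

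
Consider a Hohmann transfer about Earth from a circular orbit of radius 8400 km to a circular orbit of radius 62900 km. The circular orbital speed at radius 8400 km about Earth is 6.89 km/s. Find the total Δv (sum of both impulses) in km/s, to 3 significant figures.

Δv = 3.56 km/s

From the circular-orbit relation v² = μ/r at r = 8400 km: μ = v²r = (6.89)² × 8400 = 3.98766×10^5 km³/s².
Semi-major axis of the transfer orbit: a_t = (8400 + 62900)/2 = 35650 km.
Circular speed at r₁: v₁ = √(μ/r₁) = √(3.98766×10^5/8400) = 6.890 km/s.
Transfer-orbit speed at r₁ (vis-viva equation): v_p = √[μ(2/r₁ − 1/a_t)] = 9.152 km/s.
First burn Δv₁ = |v_p − v₁| = 2.262 km/s.
Circular speed at r₂: v₂ = √(μ/r₂) = 2.518 km/s.
Transfer-orbit speed at r₂: v_a = √[μ(2/r₂ − 1/a_t)] = 1.222 km/s.
Second burn Δv₂ = |v₂ − v_a| = 1.296 km/s.
Δv = Δv₁ + Δv₂ = 2.262 + 1.296 = 3.558 km/s.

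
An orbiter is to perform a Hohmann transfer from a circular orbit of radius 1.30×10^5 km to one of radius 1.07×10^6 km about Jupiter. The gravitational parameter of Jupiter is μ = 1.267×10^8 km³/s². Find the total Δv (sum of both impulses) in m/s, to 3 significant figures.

The Hohmann ellipse has a_t = (r₁ + r₂)/2 = 6.000×10^5 km.
Circular speed at r₁: v₁ = √(μ/r₁) = √(1.267×10^8/1.300×10^5) = 31.22 km/s.
Transfer-orbit speed at r₁ (v² = μ(2/r − 1/a)): v_p = √[μ(2/r₁ − 1/a_t)] = 41.69 km/s.
First burn Δv₁ = |v_p − v₁| = 10.47 km/s.
Circular speed at r₂: v₂ = √(μ/r₂) = 10.882 km/s.
Transfer-orbit speed at r₂: v_a = √[μ(2/r₂ − 1/a_t)] = 5.0652 km/s.
Second burn Δv₂ = |v₂ − v_a| = 5.817 km/s.
Δv = Δv₁ + Δv₂ = 10.47 + 5.817 = 16.29 km/s.

Δv = 16300 m/s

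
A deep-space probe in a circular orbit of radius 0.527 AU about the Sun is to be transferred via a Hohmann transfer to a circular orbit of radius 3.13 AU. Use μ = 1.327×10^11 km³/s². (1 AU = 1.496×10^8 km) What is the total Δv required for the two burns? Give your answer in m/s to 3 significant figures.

In km: r₁ = 0.527 × 1.496×10^8 = 7.88392×10^7 km; r₂ = 3.13 × 1.496×10^8 = 4.68248×10^8 km.
Transfer-ellipse semi-major axis a_t = (r₁ + r₂)/2 = (7.88392×10^7 + 4.68248×10^8)/2 = 2.735436×10^8 km.
Circular speed at r₁: v₁ = √(μ/r₁) = √(1.327×10^11/7.88392×10^7) = 41.03 km/s.
Transfer-orbit speed at r₁ (v² = μ(2/r − 1/a)): v_p = √[μ(2/r₁ − 1/a_t)] = 53.68 km/s.
First burn Δv₁ = |v_p − v₁| = 12.65 km/s.
Circular speed at r₂: v₂ = √(μ/r₂) = 16.8344 km/s.
Transfer-orbit speed at r₂: v_a = √[μ(2/r₂ − 1/a_t)] = 9.03765 km/s.
Second burn Δv₂ = |v₂ − v_a| = 7.797 km/s.
Δv = Δv₁ + Δv₂ = 12.65 + 7.797 = 20.45 km/s.

Δv = 20400 m/s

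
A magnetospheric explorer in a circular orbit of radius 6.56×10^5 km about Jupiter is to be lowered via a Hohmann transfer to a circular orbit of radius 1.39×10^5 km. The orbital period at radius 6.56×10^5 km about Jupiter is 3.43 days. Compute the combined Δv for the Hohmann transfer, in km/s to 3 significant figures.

Δv = 14.3 km/s

From Kepler's third law T² = 4π²r³/μ at r = 6.56×10^5 km, T = 3.43 days = 3.43 × 86400 s = 2.96352×10^5 s: μ = 4π²r³/T² = 1.26898×10^8 km³/s².
The Hohmann ellipse has a_t = (r₁ + r₂)/2 = 3.975×10^5 km.
Circular speed at r₁: v₁ = √(μ/r₁) = √(1.26898×10^8/6.560×10^5) = 13.9084 km/s.
Transfer-orbit speed at r₁ (vis-viva): v_a = √[μ(2/r₁ − 1/a_t)] = 8.22460 km/s.
First burn Δv₁ = |v_a − v₁| = 5.6838 km/s.
Circular speed at r₂: v₂ = √(μ/r₂) = 30.21484 km/s.
Transfer-orbit speed at r₂: v_p = √[μ(2/r₂ − 1/a_t)] = 38.81537 km/s.
Second burn Δv₂ = |v₂ − v_p| = 8.6005 km/s.
Total Δv = Δv₁ + Δv₂ = 14.28 km/s.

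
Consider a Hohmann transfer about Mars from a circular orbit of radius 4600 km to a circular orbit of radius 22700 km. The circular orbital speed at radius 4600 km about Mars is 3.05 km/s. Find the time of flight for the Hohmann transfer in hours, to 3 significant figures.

From the circular-orbit relation v² = μ/r at r = 4600 km: μ = v²r = (3.05)² × 4600 = 42791.5 km³/s².
Semi-major axis of the transfer orbit: a_t = (4600 + 22700)/2 = 13650 km.
By Kepler's third law the transfer-orbit period is T = 2π√(a_t³/μ), so t = T/2 = 24220 s.
Converting: 24220 s ÷ 3600 s/hour = 6.73 hours.

t = 6.73 hours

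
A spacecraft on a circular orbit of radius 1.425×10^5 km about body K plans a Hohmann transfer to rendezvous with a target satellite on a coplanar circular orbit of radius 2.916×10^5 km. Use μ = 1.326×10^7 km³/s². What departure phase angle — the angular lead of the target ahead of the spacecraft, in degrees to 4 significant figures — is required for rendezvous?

Semi-major axis of the transfer orbit: a_t = (1.425×10^5 + 2.916×10^5)/2 = 2.1705×10^5 km.
The half-period of the transfer ellipse is t = π√(a_t³/μ) = 87240.4 s.
Target angular speed ω₂ = √(μ/r₂³) = 2.31255×10^-5 rad/s.
Angle swept by the target during transfer: ω₂·t = 2.0175 rad = 115.59°.
Arrival is 180° from departure on the ellipse, so φ = 180° − 115.59° = 64.41°.

φ = 64.41°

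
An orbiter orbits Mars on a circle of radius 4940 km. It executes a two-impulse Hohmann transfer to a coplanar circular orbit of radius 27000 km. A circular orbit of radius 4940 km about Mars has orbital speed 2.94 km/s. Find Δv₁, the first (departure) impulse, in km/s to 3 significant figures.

From the circular-orbit relation v² = μ/r at r = 4940 km: μ = v²r = (2.94)² × 4940 = 42699.4 km³/s².
The Hohmann ellipse has a_t = (r₁ + r₂)/2 = 15970 km.
Circular speed at r = 4940 km: v_c = √(μ/r) = 2.9400 km/s.
Vis-viva on the transfer ellipse at r = 4940 km gives v_t = √[μ(2/r − 1/a_t)] = 3.8228 km/s.
Δv₁ = |v_t − v_c| = |3.8228 − 2.9400| = 0.8828 km/s.

Δv₁ = 0.883 km/s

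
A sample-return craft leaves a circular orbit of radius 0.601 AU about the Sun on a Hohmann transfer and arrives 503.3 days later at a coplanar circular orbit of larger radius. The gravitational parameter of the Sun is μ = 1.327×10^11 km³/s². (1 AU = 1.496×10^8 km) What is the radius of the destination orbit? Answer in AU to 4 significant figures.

r₂ = 3.330 AU

In km: r₁ = 0.601 × 1.496×10^8 = 8.99096×10^7 km.
Transfer time t = 503.3 days = 4.348512×10^7 s, and t = π√(a_t³/μ).
So a_t = (μ t²/π²)^(1/3) = (1.327×10^11 × (4.348512×10^7)² / π²)^(1/3) = 2.9405×10^8 km.
Since a_t = (r₁ + r₂)/2, r₂ = 2a_t − r₁ = 2×2.9405×10^8 − 8.99096×10^7 = 4.981904×10^8 km.
In AU: r₂ = 4.981904×10^8 / 1.496×10^8 = 3.330 AU.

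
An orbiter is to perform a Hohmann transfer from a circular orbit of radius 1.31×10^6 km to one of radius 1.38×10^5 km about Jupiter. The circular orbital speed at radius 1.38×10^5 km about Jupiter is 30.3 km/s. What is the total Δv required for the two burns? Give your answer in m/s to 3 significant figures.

From the circular-orbit relation v² = μ/r at r = 1.38×10^5 km: μ = v²r = (30.3)² × 1.38×10^5 = 1.26696×10^8 km³/s².
The Hohmann ellipse has a_t = (r₁ + r₂)/2 = 7.240×10^5 km.
At r₁ the circular-orbit speed is v₁ = √(μ/r₁) = 9.8344 km/s.
On the transfer ellipse at r₁, vis-viva gives v_a = √[μ(2/r₁ − 1/a_t)] = 4.2936 km/s.
First burn Δv₁ = |v_a − v₁| = 5.541 km/s.
Circular speed at r₂: v₂ = √(μ/r₂) = 30.30 km/s.
Transfer-orbit speed at r₂: v_p = √[μ(2/r₂ − 1/a_t)] = 40.76 km/s.
Second burn Δv₂ = |v₂ − v_p| = 10.46 km/s.
Total Δv = Δv₁ + Δv₂ = 16.00 km/s.

Δv = 16000 m/s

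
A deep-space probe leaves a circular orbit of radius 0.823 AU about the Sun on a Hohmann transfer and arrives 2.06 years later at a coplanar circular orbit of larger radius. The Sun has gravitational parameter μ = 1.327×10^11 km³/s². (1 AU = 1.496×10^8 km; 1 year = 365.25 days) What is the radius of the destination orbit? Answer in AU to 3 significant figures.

In km: r₁ = 0.823 × 1.496×10^8 = 1.231208×10^8 km.
Transfer time t = 2.06 years × 365.25 × 86400 s = 6.5008656×10^7 s, and t = π√(a_t³/μ).
So a_t = (μ t²/π²)^(1/3) = (1.327×10^11 × (6.5008656×10^7)² / π²)^(1/3) = 3.8445×10^8 km.
Since a_t = (r₁ + r₂)/2, r₂ = 2a_t − r₁ = 2×3.8445×10^8 − 1.231208×10^8 = 6.457792×10^8 km.
In AU: r₂ = 6.457792×10^8 / 1.496×10^8 = 4.32 AU.

r₂ = 4.32 AU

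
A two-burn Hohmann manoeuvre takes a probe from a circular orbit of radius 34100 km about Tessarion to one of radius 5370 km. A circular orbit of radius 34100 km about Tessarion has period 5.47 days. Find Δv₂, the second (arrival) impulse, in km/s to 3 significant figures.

Δv₂ = 0.359 km/s

From Kepler's third law T² = 4π²r³/μ at r = 34100 km, T = 5.47 days = 5.47 × 86400 s = 4.72608×10^5 s: μ = 4π²r³/T² = 7008.43 km³/s².
The Hohmann ellipse has a_t = (r₁ + r₂)/2 = 19735 km.
On the circular orbit at r = 5370 km, v_c = √(μ/r) = 1.1424 km/s.
Vis-viva on the transfer ellipse at r = 5370 km gives v_t = √[μ(2/r − 1/a_t)] = 1.5017 km/s.
Δv₂ = |v_t − v_c| = |1.5017 − 1.1424| = 0.3593 km/s.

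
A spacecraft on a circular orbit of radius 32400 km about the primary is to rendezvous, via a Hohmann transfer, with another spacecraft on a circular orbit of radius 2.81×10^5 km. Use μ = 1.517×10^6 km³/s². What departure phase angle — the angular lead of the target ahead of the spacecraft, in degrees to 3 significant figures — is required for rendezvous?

φ = 105°

Transfer-ellipse semi-major axis a_t = (r₁ + r₂)/2 = (32400 + 2.810×10^5)/2 = 1.567×10^5 km.
Transfer time t = π√(a_t³/μ) = 1.5822×10^5 s.
Target angular speed ω₂ = √(μ/r₂³) = 8.2686×10^-6 rad/s.
Angle swept by the target during transfer: ω₂·t = 1.3083 rad = 74.96°.
The spacecraft traverses 180° on the transfer ellipse, so the target must lead by 180° − 74.96° = 105°.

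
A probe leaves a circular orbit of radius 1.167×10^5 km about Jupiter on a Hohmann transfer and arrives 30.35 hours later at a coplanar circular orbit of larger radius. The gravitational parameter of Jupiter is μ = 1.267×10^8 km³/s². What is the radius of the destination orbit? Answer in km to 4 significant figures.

Transfer time t = 30.35 hours = 1.0926×10^5 s, and t = π√(a_t³/μ).
So a_t = (μ t²/π²)^(1/3) = (1.267×10^8 × (1.0926×10^5)² / π²)^(1/3) = 5.3514×10^5 km.
Since a_t = (r₁ + r₂)/2, r₂ = 2a_t − r₁ = 2×5.3514×10^5 − 1.167×10^5 = 9.5358×10^5 km.

r₂ = 9.536×10^5 km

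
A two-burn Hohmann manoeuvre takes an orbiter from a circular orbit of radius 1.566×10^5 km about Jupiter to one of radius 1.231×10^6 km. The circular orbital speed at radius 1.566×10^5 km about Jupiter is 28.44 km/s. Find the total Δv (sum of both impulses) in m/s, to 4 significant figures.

From the circular-orbit relation v² = μ/r at r = 1.566×10^5 km: μ = v²r = (28.44)² × 1.566×10^5 = 1.26663×10^8 km³/s².
Transfer-ellipse semi-major axis a_t = (r₁ + r₂)/2 = (1.566×10^5 + 1.231×10^6)/2 = 6.938×10^5 km.
At r₁ the circular-orbit speed is v₁ = √(μ/r₁) = 28.440 km/s.
Transfer-orbit speed at r₁ (vis-viva equation): v_p = √[μ(2/r₁ − 1/a_t)] = 37.883 km/s.
First burn Δv₁ = |v_p − v₁| = 9.443 km/s.
Circular speed at r₂: v₂ = √(μ/r₂) = 10.14370 km/s.
Transfer-orbit speed at r₂: v_a = √[μ(2/r₂ − 1/a_t)] = 4.819203 km/s.
Second burn Δv₂ = |v₂ − v_a| = 5.324 km/s.
Δv = Δv₁ + Δv₂ = 9.443 + 5.324 = 14.77 km/s.

Δv = 14770 m/s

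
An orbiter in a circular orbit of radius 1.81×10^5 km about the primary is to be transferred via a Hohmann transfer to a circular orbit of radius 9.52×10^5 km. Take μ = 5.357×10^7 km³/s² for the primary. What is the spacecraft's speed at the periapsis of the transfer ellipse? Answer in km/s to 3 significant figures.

Transfer-ellipse semi-major axis a_t = (r₁ + r₂)/2 = (1.810×10^5 + 9.520×10^5)/2 = 5.665×10^5 km.
At periapsis, r = 1.810×10^5 km.
From the vis-viva equation, v = √[μ(2/r − 1/a_t)] = 22.30 km/s.

v = 22.3 km/s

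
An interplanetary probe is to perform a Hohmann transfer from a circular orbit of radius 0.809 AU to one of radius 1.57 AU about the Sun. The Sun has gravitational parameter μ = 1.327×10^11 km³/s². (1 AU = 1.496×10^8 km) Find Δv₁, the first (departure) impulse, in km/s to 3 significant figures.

Δv₁ = 4.93 km/s

In km: r₁ = 0.809 × 1.496×10^8 = 1.210264×10^8 km; r₂ = 1.57 × 1.496×10^8 = 2.34872×10^8 km.
Transfer-ellipse semi-major axis a_t = (r₁ + r₂)/2 = (1.210264×10^8 + 2.34872×10^8)/2 = 1.779492×10^8 km.
On the circular orbit at r = 1.210264×10^8 km, v_c = √(μ/r) = 33.113 km/s.
Transfer-orbit speed at the same r (vis-viva, a = a_t): v_t = √[μ(2/r − 1/a_t)] = 38.042 km/s.
Δv₁ = |v_t − v_c| = |38.042 − 33.113| = 4.929 km/s.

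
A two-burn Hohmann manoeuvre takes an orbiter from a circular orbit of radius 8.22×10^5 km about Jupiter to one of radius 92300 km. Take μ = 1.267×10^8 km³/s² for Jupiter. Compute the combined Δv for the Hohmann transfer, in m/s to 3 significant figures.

Semi-major axis of the transfer orbit: a_t = (8.220×10^5 + 92300)/2 = 4.5715×10^5 km.
At r₁ the circular-orbit speed is v₁ = √(μ/r₁) = 12.4152 km/s.
On the transfer ellipse at r₁, v² = μ(2/r − 1/a) gives v_a = √[μ(2/r₁ − 1/a_t)] = 5.57858 km/s.
First burn Δv₁ = |v_a − v₁| = 6.837 km/s.
Circular speed at r₂: v₂ = √(μ/r₂) = 37.05 km/s.
Transfer-orbit speed at r₂: v_p = √[μ(2/r₂ − 1/a_t)] = 49.68 km/s.
Second burn Δv₂ = |v₂ − v_p| = 12.63 km/s.
Δv = Δv₁ + Δv₂ = 6.837 + 12.63 = 19.47 km/s.

Δv = 19500 m/s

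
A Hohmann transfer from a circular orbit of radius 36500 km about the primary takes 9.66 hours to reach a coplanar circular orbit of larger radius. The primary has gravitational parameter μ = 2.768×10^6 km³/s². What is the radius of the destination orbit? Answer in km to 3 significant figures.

Transfer time t = 9.66 hours = 34776 s, and t = π√(a_t³/μ).
So a_t = (μ t²/π²)^(1/3) = (2.768×10^6 × (34776)² / π²)^(1/3) = 69739 km.
Since a_t = (r₁ + r₂)/2, r₂ = 2a_t − r₁ = 2×69739 − 36500 = 1.02978×10^5 km.

r₂ = 1.03×10^5 km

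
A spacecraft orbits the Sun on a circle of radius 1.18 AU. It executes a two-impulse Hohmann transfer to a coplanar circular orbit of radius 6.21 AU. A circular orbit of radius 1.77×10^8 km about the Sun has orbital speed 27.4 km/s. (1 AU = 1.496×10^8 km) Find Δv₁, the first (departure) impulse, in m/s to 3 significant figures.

Δv₁ = 8130 m/s

From the circular-orbit relation v² = μ/r at r = 1.77×10^8 km: μ = v²r = (27.4)² × 1.77×10^8 = 1.32885×10^11 km³/s².
In km: r₁ = 1.18 × 1.496×10^8 = 1.76528×10^8 km; r₂ = 6.21 × 1.496×10^8 = 9.29016×10^8 km.
Semi-major axis of the transfer orbit: a_t = (1.76528×10^8 + 9.29016×10^8)/2 = 5.52772×10^8 km.
Circular speed at r = 1.76528×10^8 km: v_c = √(μ/r) = 27.437 km/s.
Transfer-orbit speed at the same r (vis-viva, a = a_t): v_t = √[μ(2/r − 1/a_t)] = 35.569 km/s.
Δv₁ = |v_t − v_c| = |35.569 − 27.437| = 8.132 km/s.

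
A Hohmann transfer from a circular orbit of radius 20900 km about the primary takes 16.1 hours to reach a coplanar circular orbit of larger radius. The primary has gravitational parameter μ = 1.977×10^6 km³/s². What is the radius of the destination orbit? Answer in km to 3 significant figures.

r₂ = 1.54×10^5 km

Transfer time t = 16.1 hours = 57960 s, and t = π√(a_t³/μ).
So a_t = (μ t²/π²)^(1/3) = (1.977×10^6 × (57960)² / π²)^(1/3) = 87630 km.
Since a_t = (r₁ + r₂)/2, r₂ = 2a_t − r₁ = 2×87630 − 20900 = 1.5436×10^5 km.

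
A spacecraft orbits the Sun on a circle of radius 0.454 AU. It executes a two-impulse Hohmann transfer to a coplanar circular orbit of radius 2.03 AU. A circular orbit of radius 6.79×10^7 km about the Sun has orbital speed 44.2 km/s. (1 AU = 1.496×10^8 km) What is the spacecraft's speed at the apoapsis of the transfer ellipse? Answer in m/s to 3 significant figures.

From the circular-orbit relation v² = μ/r at r = 6.79×10^7 km: μ = v²r = (44.2)² × 6.79×10^7 = 1.32652×10^11 km³/s².
In km: r₁ = 0.454 × 1.496×10^8 = 6.79184×10^7 km; r₂ = 2.03 × 1.496×10^8 = 3.03688×10^8 km.
The Hohmann ellipse has a_t = (r₁ + r₂)/2 = 1.858032×10^8 km.
At apoapsis, r = 3.03688×10^8 km.
Vis-viva: v = √[μ(2/r − 1/a_t)] = √[1.32652×10^11 × (2/3.03688×10^8 − 1/1.858032×10^8)] = 12.64 km/s.

v = 12600 m/s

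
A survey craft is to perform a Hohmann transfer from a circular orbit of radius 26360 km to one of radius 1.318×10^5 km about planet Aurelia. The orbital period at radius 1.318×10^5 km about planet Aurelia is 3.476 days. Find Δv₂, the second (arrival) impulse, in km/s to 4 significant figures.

From Kepler's third law T² = 4π²r³/μ at r = 1.318×10^5 km, T = 3.476 days = 3.476 × 86400 s = 3.003264×10^5 s: μ = 4π²r³/T² = 1.00212×10^6 km³/s².
The Hohmann ellipse has a_t = (r₁ + r₂)/2 = 79080 km.
On the circular orbit at r = 1.318×10^5 km, v_c = √(μ/r) = 2.757 km/s.
Vis-viva on the transfer ellipse at r = 1.318×10^5 km gives v_t = √[μ(2/r − 1/a_t)] = 1.592 km/s.
Δv₂ = |v_t − v_c| = |1.592 − 2.757| = 1.165 km/s.

Δv₂ = 1.165 km/s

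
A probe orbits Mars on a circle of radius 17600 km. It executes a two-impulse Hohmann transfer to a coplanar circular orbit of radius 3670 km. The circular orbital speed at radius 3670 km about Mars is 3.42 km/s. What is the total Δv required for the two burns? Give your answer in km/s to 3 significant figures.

From the circular-orbit relation v² = μ/r at r = 3670 km: μ = v²r = (3.42)² × 3670 = 42925.8 km³/s².
Transfer-ellipse semi-major axis a_t = (r₁ + r₂)/2 = (17600 + 3670)/2 = 10635 km.
At r₁ the circular-orbit speed is v₁ = √(μ/r₁) = 1.5617 km/s.
On the transfer ellipse at r₁, v² = μ(2/r − 1/a) gives v_a = √[μ(2/r₁ − 1/a_t)] = 0.91742 km/s.
First burn Δv₁ = |v_a − v₁| = 0.6443 km/s.
Circular speed at r₂: v₂ = √(μ/r₂) = 3.4200 km/s.
Transfer-orbit speed at r₂: v_p = √[μ(2/r₂ − 1/a_t)] = 4.3996 km/s.
Second burn Δv₂ = |v₂ − v_p| = 0.9796 km/s.
Δv = Δv₁ + Δv₂ = 0.6443 + 0.9796 = 1.624 km/s.

Δv = 1.62 km/s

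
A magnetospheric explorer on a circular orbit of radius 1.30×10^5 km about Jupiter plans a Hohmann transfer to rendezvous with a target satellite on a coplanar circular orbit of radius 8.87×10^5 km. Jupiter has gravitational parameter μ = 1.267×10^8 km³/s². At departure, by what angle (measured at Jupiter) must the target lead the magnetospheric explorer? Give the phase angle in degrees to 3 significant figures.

φ = 102°

Transfer-ellipse semi-major axis a_t = (r₁ + r₂)/2 = (1.300×10^5 + 8.870×10^5)/2 = 5.085×10^5 km.
Transfer time t = π√(a_t³/μ) = 1.0120×10^5 s.
Target angular speed ω₂ = √(μ/r₂³) = 1.3474×10^-5 rad/s.
Angle swept by the target during transfer: ω₂·t = 1.3636 rad = 78.13°.
Arrival is 180° from departure on the ellipse, so φ = 180° − 78.13° = 102°.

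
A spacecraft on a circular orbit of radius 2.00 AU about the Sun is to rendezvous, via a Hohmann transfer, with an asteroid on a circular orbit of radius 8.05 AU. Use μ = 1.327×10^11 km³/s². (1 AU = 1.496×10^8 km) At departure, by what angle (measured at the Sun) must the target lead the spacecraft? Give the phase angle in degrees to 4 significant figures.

φ = 91.23°

In km: r₁ = 2.00 × 1.496×10^8 = 2.992×10^8 km; r₂ = 8.05 × 1.496×10^8 = 1.20428×10^9 km.
Semi-major axis of the transfer orbit: a_t = (2.992×10^8 + 1.20428×10^9)/2 = 7.5174×10^8 km.
The half-period of the transfer ellipse is t = π√(a_t³/μ) = 1.7775×10^8 s.
Target angular speed ω₂ = √(μ/r₂³) = 8.7165×10^-9 rad/s.
Angle swept by the target during transfer: ω₂·t = 1.5494 rad = 88.77°.
Arrival is 180° from departure on the ellipse, so φ = 180° − 88.77° = 91.23°.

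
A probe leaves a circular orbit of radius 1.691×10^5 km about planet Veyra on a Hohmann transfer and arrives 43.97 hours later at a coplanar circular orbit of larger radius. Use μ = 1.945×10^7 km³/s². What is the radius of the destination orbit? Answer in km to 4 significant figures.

Transfer time t = 43.97 hours = 1.58292×10^5 s, and t = π√(a_t³/μ).
So a_t = (μ t²/π²)^(1/3) = (1.945×10^7 × (1.58292×10^5)² / π²)^(1/3) = 3.6687×10^5 km.
Since a_t = (r₁ + r₂)/2, r₂ = 2a_t − r₁ = 2×3.6687×10^5 − 1.691×10^5 = 5.6464×10^5 km.

r₂ = 5.646×10^5 km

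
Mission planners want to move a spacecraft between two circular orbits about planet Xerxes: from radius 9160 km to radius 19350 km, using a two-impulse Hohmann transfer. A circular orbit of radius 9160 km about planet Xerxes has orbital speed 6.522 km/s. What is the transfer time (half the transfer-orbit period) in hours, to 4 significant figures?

From the circular-orbit relation v² = μ/r at r = 9160 km: μ = v²r = (6.522)² × 9160 = 3.89634×10^5 km³/s².
Semi-major axis of the transfer orbit: a_t = (9160 + 19350)/2 = 14255 km.
Half the transfer-orbit period gives t = π√(a_t³/μ) = 8566 s.
Converting: 8566 s ÷ 3600 s/hour = 2.379 hours.

t = 2.379 hours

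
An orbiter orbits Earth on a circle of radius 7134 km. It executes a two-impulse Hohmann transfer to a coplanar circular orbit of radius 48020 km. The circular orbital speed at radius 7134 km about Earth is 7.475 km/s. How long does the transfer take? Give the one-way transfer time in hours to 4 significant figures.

From the circular-orbit relation v² = μ/r at r = 7134 km: μ = v²r = (7.475)² × 7134 = 3.98617×10^5 km³/s².
Transfer-ellipse semi-major axis a_t = (r₁ + r₂)/2 = (7134 + 48020)/2 = 27577 km.
Transfer time t = π√(a_t³/μ) = π√((27577)³ / 3.98617×10^5) = 22787 s.
Converting: 22787 s ÷ 3600 s/hour = 6.330 hours.

t = 6.330 hours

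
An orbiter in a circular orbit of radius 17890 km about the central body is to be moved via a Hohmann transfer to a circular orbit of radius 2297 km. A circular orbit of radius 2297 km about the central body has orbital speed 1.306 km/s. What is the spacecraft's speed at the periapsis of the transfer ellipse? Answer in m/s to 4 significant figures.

v = 1739 m/s

From the circular-orbit relation v² = μ/r at r = 2297 km: μ = v²r = (1.306)² × 2297 = 3917.85 km³/s².
Semi-major axis of the transfer orbit: a_t = (17890 + 2297)/2 = 10093.5 km.
The periapsis of the transfer ellipse is at r = 2297 km.
Vis-viva: v = √[μ(2/r − 1/a_t)] = √[3917.85 × (2/2297 − 1/10093.5)] = 1.739 km/s.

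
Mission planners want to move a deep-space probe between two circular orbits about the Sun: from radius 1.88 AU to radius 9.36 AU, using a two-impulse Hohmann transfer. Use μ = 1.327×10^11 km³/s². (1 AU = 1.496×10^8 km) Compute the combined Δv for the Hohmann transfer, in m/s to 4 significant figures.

In km: r₁ = 1.88 × 1.496×10^8 = 2.81248×10^8 km; r₂ = 9.36 × 1.496×10^8 = 1.400256×10^9 km.
Semi-major axis of the transfer orbit: a_t = (2.81248×10^8 + 1.400256×10^9)/2 = 8.40752×10^8 km.
At r₁ the circular-orbit speed is v₁ = √(μ/r₁) = 21.7215 km/s.
Transfer-orbit speed at r₁ (vis-viva): v_p = √[μ(2/r₁ − 1/a_t)] = 28.0324 km/s.
First burn Δv₁ = |v_p − v₁| = 6.3109 km/s.
At r₂, v₂ = √(μ/r₂) = 9.7349 km/s.
Transfer-orbit speed at r₂: v_a = √[μ(2/r₂ − 1/a_t)] = 5.6304 km/s.
Second burn Δv₂ = |v₂ − v_a| = 4.1045 km/s.
Total Δv = Δv₁ + Δv₂ = 10.42 km/s.

Δv = 10420 m/s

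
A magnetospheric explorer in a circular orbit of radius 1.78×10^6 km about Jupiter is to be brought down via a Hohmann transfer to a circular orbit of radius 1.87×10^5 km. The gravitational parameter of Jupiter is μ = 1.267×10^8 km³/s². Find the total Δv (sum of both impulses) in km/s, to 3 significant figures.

Δv = 13.7 km/s

The Hohmann ellipse has a_t = (r₁ + r₂)/2 = 9.835×10^5 km.
At r₁ the circular-orbit speed is v₁ = √(μ/r₁) = 8.437 km/s.
Transfer-orbit speed at r₁ (vis-viva): v_a = √[μ(2/r₁ − 1/a_t)] = 3.679 km/s.
First burn Δv₁ = |v_a − v₁| = 4.758 km/s.
Circular speed at r₂: v₂ = √(μ/r₂) = 26.030 km/s.
Transfer-orbit speed at r₂: v_p = √[μ(2/r₂ − 1/a_t)] = 35.018 km/s.
Second burn Δv₂ = |v₂ − v_p| = 8.988 km/s.
Total Δv = Δv₁ + Δv₂ = 13.75 km/s.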